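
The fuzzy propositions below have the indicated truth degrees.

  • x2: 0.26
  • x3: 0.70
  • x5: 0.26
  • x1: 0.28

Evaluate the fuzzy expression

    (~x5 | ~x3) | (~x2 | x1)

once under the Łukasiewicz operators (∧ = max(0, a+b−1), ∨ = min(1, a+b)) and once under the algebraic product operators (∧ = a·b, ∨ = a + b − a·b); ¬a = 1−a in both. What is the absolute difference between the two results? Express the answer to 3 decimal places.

Under Łukasiewicz:
  ~x5 = 1 − 0.26 = 0.74
  ~x3 = 1 − 0.70 = 0.30
  ~x5 | ~x3 = min(1, a+b) on (0.74, 0.30) = 1.00
  ~x2 = 1 − 0.26 = 0.74
  ~x2 | x1 = min(1, a+b) on (0.74, 0.28) = 1.00
  (~x5 | ~x3) | (~x2 | x1) = min(1, a+b) on (1.00, 1.00) = 1.00
  → value = 1.0000
Under algebraic product:
  ~x5 = 1 − 0.2600 = 0.7400
  ~x3 = 1 − 0.7000 = 0.3000
  ~x5 | ~x3 = a + b − a·b on (0.7400, 0.3000) = 0.8180
  ~x2 = 1 − 0.2600 = 0.7400
  ~x2 | x1 = a + b − a·b on (0.7400, 0.2800) = 0.8128
  (~x5 | ~x3) | (~x2 | x1) = a + b − a·b on (0.8180, 0.8128) = 0.9659
  → value = 0.9659
|1.0000 − 0.9659| = 0.034

0.034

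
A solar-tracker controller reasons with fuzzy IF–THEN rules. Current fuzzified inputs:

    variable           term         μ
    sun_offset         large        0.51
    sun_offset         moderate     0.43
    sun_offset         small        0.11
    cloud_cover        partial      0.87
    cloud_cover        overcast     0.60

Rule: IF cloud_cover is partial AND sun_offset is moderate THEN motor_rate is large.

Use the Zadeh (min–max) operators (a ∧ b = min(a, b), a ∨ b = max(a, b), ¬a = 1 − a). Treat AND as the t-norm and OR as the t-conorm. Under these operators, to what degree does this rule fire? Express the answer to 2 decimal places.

firing strength: partial=0.87, moderate=0.43; AND[min(a, b)] → w = 0.43

0.43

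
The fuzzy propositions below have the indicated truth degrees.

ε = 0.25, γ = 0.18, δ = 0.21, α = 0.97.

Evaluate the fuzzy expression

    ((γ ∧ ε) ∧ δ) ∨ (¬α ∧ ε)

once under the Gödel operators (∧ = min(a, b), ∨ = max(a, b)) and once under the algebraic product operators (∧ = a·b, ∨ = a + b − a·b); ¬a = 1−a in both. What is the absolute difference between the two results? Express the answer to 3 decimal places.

Under Gödel:
  γ ∧ ε = min(a, b) on (0.18, 0.25) = 0.18
  (γ ∧ ε) ∧ δ = min(a, b) on (0.18, 0.21) = 0.18
  ¬α = 1 − 0.97 = 0.03
  ¬α ∧ ε = min(a, b) on (0.03, 0.25) = 0.03
  ((γ ∧ ε) ∧ δ) ∨ (¬α ∧ ε) = max(a, b) on (0.18, 0.03) = 0.18
  → value = 0.1800
Under algebraic product:
  γ ∧ ε = a·b on (0.1800, 0.2500) = 0.0450
  (γ ∧ ε) ∧ δ = a·b on (0.0450, 0.2100) = 0.0095
  ¬α = 1 − 0.9700 = 0.0300
  ¬α ∧ ε = a·b on (0.0300, 0.2500) = 0.0075
  ((γ ∧ ε) ∧ δ) ∨ (¬α ∧ ε) = a + b − a·b on (0.0095, 0.0075) = 0.0169
  → value = 0.0169
|0.1800 − 0.0169| = 0.163

0.163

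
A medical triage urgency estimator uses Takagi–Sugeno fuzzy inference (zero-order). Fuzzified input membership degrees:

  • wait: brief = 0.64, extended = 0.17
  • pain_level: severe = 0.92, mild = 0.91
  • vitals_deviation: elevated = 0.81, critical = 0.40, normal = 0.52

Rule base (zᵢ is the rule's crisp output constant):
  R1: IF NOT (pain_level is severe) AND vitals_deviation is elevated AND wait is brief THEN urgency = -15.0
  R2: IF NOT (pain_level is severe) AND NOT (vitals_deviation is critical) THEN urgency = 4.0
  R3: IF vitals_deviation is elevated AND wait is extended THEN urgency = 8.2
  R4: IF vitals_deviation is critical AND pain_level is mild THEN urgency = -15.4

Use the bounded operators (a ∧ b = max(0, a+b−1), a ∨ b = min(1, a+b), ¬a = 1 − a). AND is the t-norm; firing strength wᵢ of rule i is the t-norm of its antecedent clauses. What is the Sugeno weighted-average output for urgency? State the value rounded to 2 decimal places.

R1 (z=-15.0): ¬severe=1−0.92=0.08, elevated=0.81, brief=0.64; AND[max(0, a+b−1)] → w = 0.00
R2 (z=4.0): ¬severe=1−0.92=0.08, ¬critical=1−0.40=0.60; AND[max(0, a+b−1)] → w = 0.00
R3 (z=8.2): elevated=0.81, extended=0.17; AND[max(0, a+b−1)] → w = 0.00
R4 (z=-15.4): critical=0.40, mild=0.91; AND[max(0, a+b−1)] → w = 0.31
Weighted average = (0.00·-15.0 + 0.00·4.0 + 0.00·8.2 + 0.31·-15.4) / (0.00 + 0.00 + 0.00 + 0.31)
  = -4.7740 / 0.3100 = -15.40

-15.40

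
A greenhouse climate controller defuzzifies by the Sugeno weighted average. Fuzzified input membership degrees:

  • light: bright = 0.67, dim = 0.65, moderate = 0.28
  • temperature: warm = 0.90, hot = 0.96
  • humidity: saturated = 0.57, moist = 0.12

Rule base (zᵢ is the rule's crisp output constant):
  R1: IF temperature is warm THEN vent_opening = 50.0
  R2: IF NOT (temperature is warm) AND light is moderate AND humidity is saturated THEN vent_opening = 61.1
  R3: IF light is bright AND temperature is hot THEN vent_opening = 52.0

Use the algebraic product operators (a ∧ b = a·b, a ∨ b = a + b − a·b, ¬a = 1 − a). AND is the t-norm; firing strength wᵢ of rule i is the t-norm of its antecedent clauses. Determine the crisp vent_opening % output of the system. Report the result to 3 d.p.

R1 (z=50.0): warm=0.90 → w = 0.9000
R2 (z=61.1): ¬warm=1−0.90=0.10, moderate=0.28, saturated=0.57; AND[a·b] → w = 0.0160
R3 (z=52.0): bright=0.67, hot=0.96; AND[a·b] → w = 0.6432
Weighted average = (0.9000·50.0 + 0.0160·61.1 + 0.6432·52.0) / (0.9000 + 0.0160 + 0.6432)
  = 79.4216 / 1.5592 = 50.939

50.939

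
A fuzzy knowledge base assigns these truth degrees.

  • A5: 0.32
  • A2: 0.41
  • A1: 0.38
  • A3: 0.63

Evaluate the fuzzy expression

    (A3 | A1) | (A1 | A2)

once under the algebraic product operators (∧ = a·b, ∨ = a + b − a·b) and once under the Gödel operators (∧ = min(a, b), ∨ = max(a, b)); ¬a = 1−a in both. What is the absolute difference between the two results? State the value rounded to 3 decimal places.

Under algebraic product:
  A3 | A1 = a + b − a·b on (0.6300, 0.3800) = 0.7706
  A1 | A2 = a + b − a·b on (0.3800, 0.4100) = 0.6342
  (A3 | A1) | (A1 | A2) = a + b − a·b on (0.7706, 0.6342) = 0.9161
  → value = 0.9161
Under Gödel:
  A3 | A1 = max(a, b) on (0.63, 0.38) = 0.63
  A1 | A2 = max(a, b) on (0.38, 0.41) = 0.41
  (A3 | A1) | (A1 | A2) = max(a, b) on (0.63, 0.41) = 0.63
  → value = 0.6300
|0.9161 − 0.6300| = 0.286

0.286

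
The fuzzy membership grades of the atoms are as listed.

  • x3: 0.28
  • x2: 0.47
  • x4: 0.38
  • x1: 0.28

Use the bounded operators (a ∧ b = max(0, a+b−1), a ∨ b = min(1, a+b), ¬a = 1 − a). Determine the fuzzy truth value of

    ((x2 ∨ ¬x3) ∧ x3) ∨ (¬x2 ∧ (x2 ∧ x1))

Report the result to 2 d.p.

0.28

¬x3 = 1 − 0.28 = 0.72
x2 ∨ ¬x3 = min(1, a+b) on (0.47, 0.72) = 1.00
(x2 ∨ ¬x3) ∧ x3 = max(0, a+b−1) on (1.00, 0.28) = 0.28
¬x2 = 1 − 0.47 = 0.53
x2 ∧ x1 = max(0, a+b−1) on (0.47, 0.28) = 0.00
¬x2 ∧ (x2 ∧ x1) = max(0, a+b−1) on (0.53, 0.00) = 0.00
((x2 ∨ ¬x3) ∧ x3) ∨ (¬x2 ∧ (x2 ∧ x1)) = min(1, a+b) on (0.28, 0.00) = 0.28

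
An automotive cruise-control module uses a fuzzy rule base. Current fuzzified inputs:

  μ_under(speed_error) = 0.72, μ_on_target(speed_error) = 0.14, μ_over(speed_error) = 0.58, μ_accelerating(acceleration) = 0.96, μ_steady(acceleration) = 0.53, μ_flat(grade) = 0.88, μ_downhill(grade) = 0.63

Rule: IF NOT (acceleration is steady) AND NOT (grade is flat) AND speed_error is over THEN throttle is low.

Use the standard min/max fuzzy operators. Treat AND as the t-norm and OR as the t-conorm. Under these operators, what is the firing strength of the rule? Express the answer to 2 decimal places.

firing strength: ¬steady=1−0.53=0.47, ¬flat=1−0.88=0.12, over=0.58; AND[min(a, b)] → w = 0.12

0.12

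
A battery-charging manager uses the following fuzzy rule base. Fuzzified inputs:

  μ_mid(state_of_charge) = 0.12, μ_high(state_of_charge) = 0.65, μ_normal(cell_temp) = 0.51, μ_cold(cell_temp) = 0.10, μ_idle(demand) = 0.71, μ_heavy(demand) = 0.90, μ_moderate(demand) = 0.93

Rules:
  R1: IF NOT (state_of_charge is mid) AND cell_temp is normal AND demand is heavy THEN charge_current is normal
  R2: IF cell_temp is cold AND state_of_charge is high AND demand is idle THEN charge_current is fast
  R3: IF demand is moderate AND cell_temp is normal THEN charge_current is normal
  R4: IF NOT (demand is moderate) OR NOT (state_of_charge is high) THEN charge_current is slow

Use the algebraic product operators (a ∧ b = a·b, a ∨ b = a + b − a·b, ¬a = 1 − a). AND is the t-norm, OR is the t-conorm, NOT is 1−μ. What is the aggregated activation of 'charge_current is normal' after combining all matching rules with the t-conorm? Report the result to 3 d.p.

R1: ¬mid=1−0.12=0.88, normal=0.51, heavy=0.90; AND[a·b] → w = 0.4039
R2: cold=0.10, high=0.65, idle=0.71; AND[a·b] → w = 0.0461
R3: moderate=0.93, normal=0.51; AND[a·b] → w = 0.4743
R4: ¬moderate=1−0.93=0.07, ¬high=1−0.65=0.35; OR[a + b − a·b] → w = 0.3955
Rules with consequent 'normal': {R1, R3} → strengths 0.4039, 0.4743
Aggregate via t-conorm [a + b − a·b]: 0.6866

0.687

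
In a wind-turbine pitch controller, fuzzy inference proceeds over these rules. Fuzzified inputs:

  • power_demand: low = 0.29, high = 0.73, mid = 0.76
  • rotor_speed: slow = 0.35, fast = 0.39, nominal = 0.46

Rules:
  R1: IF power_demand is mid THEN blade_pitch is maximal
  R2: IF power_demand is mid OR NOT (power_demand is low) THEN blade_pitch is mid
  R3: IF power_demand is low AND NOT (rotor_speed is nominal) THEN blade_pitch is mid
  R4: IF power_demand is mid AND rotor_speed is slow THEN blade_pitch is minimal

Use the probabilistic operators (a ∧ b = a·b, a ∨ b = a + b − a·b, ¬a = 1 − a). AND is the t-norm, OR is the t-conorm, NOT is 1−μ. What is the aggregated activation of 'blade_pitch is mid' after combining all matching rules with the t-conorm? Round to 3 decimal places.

R1: mid=0.76 → w = 0.7600
R2: mid=0.76, ¬low=1−0.29=0.71; OR[a + b − a·b] → w = 0.9304
R3: low=0.29, ¬nominal=1−0.46=0.54; AND[a·b] → w = 0.1566
R4: mid=0.76, slow=0.35; AND[a·b] → w = 0.2660
Rules with consequent 'mid': {R2, R3} → strengths 0.9304, 0.1566
Aggregate via t-conorm [a + b − a·b]: 0.9413

0.941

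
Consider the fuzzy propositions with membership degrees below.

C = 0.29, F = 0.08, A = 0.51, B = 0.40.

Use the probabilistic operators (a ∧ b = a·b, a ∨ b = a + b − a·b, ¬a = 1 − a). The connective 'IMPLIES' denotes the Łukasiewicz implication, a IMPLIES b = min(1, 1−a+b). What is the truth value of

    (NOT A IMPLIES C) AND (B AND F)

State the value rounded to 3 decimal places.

0.026

NOT A = 1 − 0.5100 = 0.4900
NOT A IMPLIES C  [Łukasiewicz: min(1, 1−a+b)] with a=0.4900, b=0.2900 → 0.8000
B AND F = a·b on (0.4000, 0.0800) = 0.0320
(NOT A IMPLIES C) AND (B AND F) = a·b on (0.8000, 0.0320) = 0.0256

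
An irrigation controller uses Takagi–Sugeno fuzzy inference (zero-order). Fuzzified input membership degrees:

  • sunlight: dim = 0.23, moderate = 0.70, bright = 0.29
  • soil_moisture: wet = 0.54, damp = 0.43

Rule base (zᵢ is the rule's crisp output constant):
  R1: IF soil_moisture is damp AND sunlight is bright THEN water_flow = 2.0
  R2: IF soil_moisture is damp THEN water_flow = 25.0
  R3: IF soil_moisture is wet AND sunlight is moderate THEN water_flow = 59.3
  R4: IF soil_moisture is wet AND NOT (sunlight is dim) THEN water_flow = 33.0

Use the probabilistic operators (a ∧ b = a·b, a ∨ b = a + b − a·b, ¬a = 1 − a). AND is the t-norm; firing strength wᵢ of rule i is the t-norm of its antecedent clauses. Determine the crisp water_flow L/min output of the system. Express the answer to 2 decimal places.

R1 (z=2.0): damp=0.43, bright=0.29; AND[a·b] → w = 0.1247
R2 (z=25.0): damp=0.43 → w = 0.4300
R3 (z=59.3): wet=0.54, moderate=0.70; AND[a·b] → w = 0.3780
R4 (z=33.0): wet=0.54, ¬dim=1−0.23=0.77; AND[a·b] → w = 0.4158
Weighted average = (0.1247·2.0 + 0.4300·25.0 + 0.3780·59.3 + 0.4158·33.0) / (0.1247 + 0.4300 + 0.3780 + 0.4158)
  = 47.1362 / 1.3485 = 34.95

34.95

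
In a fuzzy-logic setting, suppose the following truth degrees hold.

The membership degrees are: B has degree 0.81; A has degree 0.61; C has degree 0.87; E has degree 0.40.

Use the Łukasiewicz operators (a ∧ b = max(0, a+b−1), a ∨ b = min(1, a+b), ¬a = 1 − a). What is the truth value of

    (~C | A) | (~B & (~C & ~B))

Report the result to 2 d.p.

0.74

~C = 1 − 0.87 = 0.13
~C | A = min(1, a+b) on (0.13, 0.61) = 0.74
~B = 1 − 0.81 = 0.19
~C = 1 − 0.87 = 0.13
~B = 1 − 0.81 = 0.19
~C & ~B = max(0, a+b−1) on (0.13, 0.19) = 0.00
~B & (~C & ~B) = max(0, a+b−1) on (0.19, 0.00) = 0.00
(~C | A) | (~B & (~C & ~B)) = min(1, a+b) on (0.74, 0.00) = 0.74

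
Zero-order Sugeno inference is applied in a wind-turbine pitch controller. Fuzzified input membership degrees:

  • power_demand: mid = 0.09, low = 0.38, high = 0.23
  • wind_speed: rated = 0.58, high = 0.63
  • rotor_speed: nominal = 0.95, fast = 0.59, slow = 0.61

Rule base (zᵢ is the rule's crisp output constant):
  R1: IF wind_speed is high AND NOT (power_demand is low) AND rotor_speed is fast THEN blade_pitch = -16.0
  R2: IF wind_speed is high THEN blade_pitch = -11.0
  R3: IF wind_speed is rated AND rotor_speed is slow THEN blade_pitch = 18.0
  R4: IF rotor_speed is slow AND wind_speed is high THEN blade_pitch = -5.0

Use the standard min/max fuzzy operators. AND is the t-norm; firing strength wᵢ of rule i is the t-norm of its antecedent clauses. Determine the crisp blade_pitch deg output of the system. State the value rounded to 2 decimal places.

R1 (z=-16.0): high=0.63, ¬low=1−0.38=0.62, fast=0.59; AND[min(a, b)] → w = 0.59
R2 (z=-11.0): high=0.63 → w = 0.63
R3 (z=18.0): rated=0.58, slow=0.61; AND[min(a, b)] → w = 0.58
R4 (z=-5.0): slow=0.61, high=0.63; AND[min(a, b)] → w = 0.61
Weighted average = (0.59·-16.0 + 0.63·-11.0 + 0.58·18.0 + 0.61·-5.0) / (0.59 + 0.63 + 0.58 + 0.61)
  = -8.9800 / 2.4100 = -3.73

-3.73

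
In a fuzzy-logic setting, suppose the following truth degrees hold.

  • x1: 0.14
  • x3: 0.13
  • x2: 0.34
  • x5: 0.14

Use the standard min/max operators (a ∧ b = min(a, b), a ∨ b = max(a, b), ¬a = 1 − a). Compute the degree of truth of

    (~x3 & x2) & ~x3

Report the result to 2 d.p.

0.34

~x3 = 1 − 0.13 = 0.87
~x3 & x2 = min(a, b) on (0.87, 0.34) = 0.34
~x3 = 1 − 0.13 = 0.87
(~x3 & x2) & ~x3 = min(a, b) on (0.34, 0.87) = 0.34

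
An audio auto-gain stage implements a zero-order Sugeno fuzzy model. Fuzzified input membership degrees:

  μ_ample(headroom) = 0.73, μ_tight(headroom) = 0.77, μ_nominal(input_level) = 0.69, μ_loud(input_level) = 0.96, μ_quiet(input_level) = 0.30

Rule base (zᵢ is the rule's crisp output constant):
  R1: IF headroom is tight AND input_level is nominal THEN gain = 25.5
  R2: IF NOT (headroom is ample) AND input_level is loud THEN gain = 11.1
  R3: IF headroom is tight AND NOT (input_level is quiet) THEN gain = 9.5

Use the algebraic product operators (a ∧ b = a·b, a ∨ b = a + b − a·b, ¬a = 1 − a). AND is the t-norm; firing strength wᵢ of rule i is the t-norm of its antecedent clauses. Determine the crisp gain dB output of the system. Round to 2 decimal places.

R1 (z=25.5): tight=0.77, nominal=0.69; AND[a·b] → w = 0.5313
R2 (z=11.1): ¬ample=1−0.73=0.27, loud=0.96; AND[a·b] → w = 0.2592
R3 (z=9.5): tight=0.77, ¬quiet=1−0.30=0.70; AND[a·b] → w = 0.5390
Weighted average = (0.5313·25.5 + 0.2592·11.1 + 0.5390·9.5) / (0.5313 + 0.2592 + 0.5390)
  = 21.5458 / 1.3295 = 16.21

16.21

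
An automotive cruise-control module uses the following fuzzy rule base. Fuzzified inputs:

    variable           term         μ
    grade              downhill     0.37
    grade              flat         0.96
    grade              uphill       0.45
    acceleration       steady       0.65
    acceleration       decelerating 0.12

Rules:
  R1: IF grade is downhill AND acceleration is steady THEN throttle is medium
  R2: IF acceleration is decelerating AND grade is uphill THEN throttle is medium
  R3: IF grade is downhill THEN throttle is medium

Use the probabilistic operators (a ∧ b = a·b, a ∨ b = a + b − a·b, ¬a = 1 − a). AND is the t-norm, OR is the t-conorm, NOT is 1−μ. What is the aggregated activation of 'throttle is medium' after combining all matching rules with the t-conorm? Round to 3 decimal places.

0.547

R1: downhill=0.37, steady=0.65; AND[a·b] → w = 0.2405
R2: decelerating=0.12, uphill=0.45; AND[a·b] → w = 0.0540
R3: downhill=0.37 → w = 0.3700
Rules with consequent 'medium': {R1, R2, R3} → strengths 0.2405, 0.0540, 0.3700
Aggregate via t-conorm [a + b − a·b]: 0.5474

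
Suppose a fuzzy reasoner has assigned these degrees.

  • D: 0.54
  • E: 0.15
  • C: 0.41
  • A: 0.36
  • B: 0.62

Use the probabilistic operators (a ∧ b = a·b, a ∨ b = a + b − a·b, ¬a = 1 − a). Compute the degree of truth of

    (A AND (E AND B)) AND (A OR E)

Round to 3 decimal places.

E AND B = a·b on (0.1500, 0.6200) = 0.0930
A AND (E AND B) = a·b on (0.3600, 0.0930) = 0.0335
A OR E = a + b − a·b on (0.3600, 0.1500) = 0.4560
(A AND (E AND B)) AND (A OR E) = a·b on (0.0335, 0.4560) = 0.0153

0.015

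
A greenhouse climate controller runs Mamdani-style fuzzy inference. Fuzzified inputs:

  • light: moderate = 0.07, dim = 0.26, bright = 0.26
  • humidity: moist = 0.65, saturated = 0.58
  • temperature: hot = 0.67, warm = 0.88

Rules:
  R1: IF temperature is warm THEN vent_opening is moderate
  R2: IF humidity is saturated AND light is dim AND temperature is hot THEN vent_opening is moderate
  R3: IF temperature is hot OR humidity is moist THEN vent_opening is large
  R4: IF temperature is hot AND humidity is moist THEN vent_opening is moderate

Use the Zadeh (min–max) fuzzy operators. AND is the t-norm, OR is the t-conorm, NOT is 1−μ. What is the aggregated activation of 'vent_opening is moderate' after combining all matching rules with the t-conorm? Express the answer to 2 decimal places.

R1: warm=0.88 → w = 0.88
R2: saturated=0.58, dim=0.26, hot=0.67; AND[min(a, b)] → w = 0.26
R3: hot=0.67, moist=0.65; OR[max(a, b)] → w = 0.67
R4: hot=0.67, moist=0.65; AND[min(a, b)] → w = 0.65
Rules with consequent 'moderate': {R1, R2, R4} → strengths 0.88, 0.26, 0.65
Aggregate via t-conorm [max(a, b)]: 0.88

0.88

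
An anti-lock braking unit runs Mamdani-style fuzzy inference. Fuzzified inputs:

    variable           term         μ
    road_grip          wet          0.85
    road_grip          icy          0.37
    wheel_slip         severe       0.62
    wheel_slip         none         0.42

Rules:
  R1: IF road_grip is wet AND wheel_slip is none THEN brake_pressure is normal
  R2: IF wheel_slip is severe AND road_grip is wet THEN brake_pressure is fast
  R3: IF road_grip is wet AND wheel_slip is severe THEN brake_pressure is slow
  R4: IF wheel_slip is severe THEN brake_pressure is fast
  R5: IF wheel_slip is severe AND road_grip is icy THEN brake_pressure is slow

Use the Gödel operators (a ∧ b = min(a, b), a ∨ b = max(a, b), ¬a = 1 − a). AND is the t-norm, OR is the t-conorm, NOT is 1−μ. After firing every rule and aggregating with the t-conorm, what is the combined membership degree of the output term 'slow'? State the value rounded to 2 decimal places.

R1: wet=0.85, none=0.42; AND[min(a, b)] → w = 0.42
R2: severe=0.62, wet=0.85; AND[min(a, b)] → w = 0.62
R3: wet=0.85, severe=0.62; AND[min(a, b)] → w = 0.62
R4: severe=0.62 → w = 0.62
R5: severe=0.62, icy=0.37; AND[min(a, b)] → w = 0.37
Rules with consequent 'slow': {R3, R5} → strengths 0.62, 0.37
Aggregate via t-conorm [max(a, b)]: 0.62

0.62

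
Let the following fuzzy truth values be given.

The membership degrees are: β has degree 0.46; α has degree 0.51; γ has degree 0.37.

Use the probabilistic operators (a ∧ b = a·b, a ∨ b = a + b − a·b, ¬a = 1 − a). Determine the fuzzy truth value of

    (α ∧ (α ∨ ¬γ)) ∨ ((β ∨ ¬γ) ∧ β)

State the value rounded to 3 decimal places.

0.632

¬γ = 1 − 0.3700 = 0.6300
α ∨ ¬γ = a + b − a·b on (0.5100, 0.6300) = 0.8187
α ∧ (α ∨ ¬γ) = a·b on (0.5100, 0.8187) = 0.4175
¬γ = 1 − 0.3700 = 0.6300
β ∨ ¬γ = a + b − a·b on (0.4600, 0.6300) = 0.8002
(β ∨ ¬γ) ∧ β = a·b on (0.8002, 0.4600) = 0.3681
(α ∧ (α ∨ ¬γ)) ∨ ((β ∨ ¬γ) ∧ β) = a + b − a·b on (0.4175, 0.3681) = 0.6319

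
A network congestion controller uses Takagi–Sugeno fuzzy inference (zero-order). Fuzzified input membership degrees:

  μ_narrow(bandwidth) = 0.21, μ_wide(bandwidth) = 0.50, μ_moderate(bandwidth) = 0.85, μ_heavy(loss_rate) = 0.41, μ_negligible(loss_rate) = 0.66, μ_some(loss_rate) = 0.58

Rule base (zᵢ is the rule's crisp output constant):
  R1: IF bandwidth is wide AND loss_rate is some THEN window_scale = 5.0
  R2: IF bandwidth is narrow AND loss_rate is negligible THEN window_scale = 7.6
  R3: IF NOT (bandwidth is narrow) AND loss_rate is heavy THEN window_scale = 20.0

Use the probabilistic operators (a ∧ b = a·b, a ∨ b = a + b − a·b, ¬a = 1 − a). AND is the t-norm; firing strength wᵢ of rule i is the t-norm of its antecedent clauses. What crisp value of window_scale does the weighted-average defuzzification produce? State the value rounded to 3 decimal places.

R1 (z=5.0): wide=0.50, some=0.58; AND[a·b] → w = 0.2900
R2 (z=7.6): narrow=0.21, negligible=0.66; AND[a·b] → w = 0.1386
R3 (z=20.0): ¬narrow=1−0.21=0.79, heavy=0.41; AND[a·b] → w = 0.3239
Weighted average = (0.2900·5.0 + 0.1386·7.6 + 0.3239·20.0) / (0.2900 + 0.1386 + 0.3239)
  = 8.9814 / 0.7525 = 11.935

11.935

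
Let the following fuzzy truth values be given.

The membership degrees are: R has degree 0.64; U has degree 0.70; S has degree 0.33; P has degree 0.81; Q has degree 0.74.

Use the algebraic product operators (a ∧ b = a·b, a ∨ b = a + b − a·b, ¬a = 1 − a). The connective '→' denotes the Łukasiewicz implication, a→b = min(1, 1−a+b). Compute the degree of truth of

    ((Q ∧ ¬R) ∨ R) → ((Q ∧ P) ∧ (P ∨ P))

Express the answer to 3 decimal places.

0.842

¬R = 1 − 0.6400 = 0.3600
Q ∧ ¬R = a·b on (0.7400, 0.3600) = 0.2664
(Q ∧ ¬R) ∨ R = a + b − a·b on (0.2664, 0.6400) = 0.7359
Q ∧ P = a·b on (0.7400, 0.8100) = 0.5994
P ∨ P = a + b − a·b on (0.8100, 0.8100) = 0.9639
(Q ∧ P) ∧ (P ∨ P) = a·b on (0.5994, 0.9639) = 0.5778
((Q ∧ ¬R) ∨ R) → ((Q ∧ P) ∧ (P ∨ P))  [Łukasiewicz: min(1, 1−a+b)] with a=0.7359, b=0.5778 → 0.8419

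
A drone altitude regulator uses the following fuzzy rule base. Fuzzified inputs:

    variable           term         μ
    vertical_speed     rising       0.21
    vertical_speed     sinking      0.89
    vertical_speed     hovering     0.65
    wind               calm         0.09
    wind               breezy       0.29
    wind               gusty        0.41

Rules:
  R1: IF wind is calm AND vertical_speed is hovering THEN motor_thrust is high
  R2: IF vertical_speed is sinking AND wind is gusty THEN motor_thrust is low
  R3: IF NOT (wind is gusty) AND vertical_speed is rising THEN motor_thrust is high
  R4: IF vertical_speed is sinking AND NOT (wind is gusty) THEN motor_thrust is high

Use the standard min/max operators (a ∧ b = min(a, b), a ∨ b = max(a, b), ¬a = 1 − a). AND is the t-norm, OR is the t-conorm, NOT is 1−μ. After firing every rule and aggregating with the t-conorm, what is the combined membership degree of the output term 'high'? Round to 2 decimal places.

0.59

R1: calm=0.09, hovering=0.65; AND[min(a, b)] → w = 0.09
R2: sinking=0.89, gusty=0.41; AND[min(a, b)] → w = 0.41
R3: ¬gusty=1−0.41=0.59, rising=0.21; AND[min(a, b)] → w = 0.21
R4: sinking=0.89, ¬gusty=1−0.41=0.59; AND[min(a, b)] → w = 0.59
Rules with consequent 'high': {R1, R3, R4} → strengths 0.09, 0.21, 0.59
Aggregate via t-conorm [max(a, b)]: 0.59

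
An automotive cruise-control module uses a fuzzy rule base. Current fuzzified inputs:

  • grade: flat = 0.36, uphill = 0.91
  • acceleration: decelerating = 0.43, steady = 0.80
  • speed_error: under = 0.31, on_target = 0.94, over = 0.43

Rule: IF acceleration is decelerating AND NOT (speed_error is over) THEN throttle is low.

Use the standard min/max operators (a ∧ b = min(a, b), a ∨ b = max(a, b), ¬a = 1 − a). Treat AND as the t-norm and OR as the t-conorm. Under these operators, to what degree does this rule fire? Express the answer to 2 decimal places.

firing strength: decelerating=0.43, ¬over=1−0.43=0.57; AND[min(a, b)] → w = 0.43

0.43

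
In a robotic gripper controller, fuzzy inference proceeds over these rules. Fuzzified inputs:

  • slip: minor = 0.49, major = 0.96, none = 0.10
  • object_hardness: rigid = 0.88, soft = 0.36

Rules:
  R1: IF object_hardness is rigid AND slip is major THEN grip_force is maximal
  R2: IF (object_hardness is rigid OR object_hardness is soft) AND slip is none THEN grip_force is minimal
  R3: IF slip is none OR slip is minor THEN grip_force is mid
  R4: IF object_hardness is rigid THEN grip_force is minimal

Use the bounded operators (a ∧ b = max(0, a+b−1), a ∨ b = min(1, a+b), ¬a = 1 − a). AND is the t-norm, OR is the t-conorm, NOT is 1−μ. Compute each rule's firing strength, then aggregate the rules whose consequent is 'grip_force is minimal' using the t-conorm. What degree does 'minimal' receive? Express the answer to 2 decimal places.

R1: rigid=0.88, major=0.96; AND[max(0, a+b−1)] → w = 0.84
R2: (rigid=0.88 OR soft=0.36) = 1.00; AND[max(0, a+b−1)] with none=0.10 → w = 0.10
R3: none=0.10, minor=0.49; OR[min(1, a+b)] → w = 0.59
R4: rigid=0.88 → w = 0.88
Rules with consequent 'minimal': {R2, R4} → strengths 0.10, 0.88
Aggregate via t-conorm [min(1, a+b)]: 0.98

0.98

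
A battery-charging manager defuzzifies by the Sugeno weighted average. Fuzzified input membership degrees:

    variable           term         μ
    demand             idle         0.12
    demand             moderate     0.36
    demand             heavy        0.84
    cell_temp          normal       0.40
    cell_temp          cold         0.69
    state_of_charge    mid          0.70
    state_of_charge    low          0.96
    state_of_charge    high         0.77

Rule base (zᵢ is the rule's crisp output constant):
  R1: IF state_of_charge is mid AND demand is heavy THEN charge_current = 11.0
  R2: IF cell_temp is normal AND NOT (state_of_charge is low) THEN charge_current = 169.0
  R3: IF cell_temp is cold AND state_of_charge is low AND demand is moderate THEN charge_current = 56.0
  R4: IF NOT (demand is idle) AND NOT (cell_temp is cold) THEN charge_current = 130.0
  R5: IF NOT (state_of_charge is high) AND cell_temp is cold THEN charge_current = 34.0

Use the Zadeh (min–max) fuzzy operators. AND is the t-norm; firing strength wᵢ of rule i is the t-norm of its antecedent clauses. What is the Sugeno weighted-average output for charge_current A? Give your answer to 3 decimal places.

R1 (z=11.0): mid=0.70, heavy=0.84; AND[min(a, b)] → w = 0.70
R2 (z=169.0): normal=0.40, ¬low=1−0.96=0.04; AND[min(a, b)] → w = 0.04
R3 (z=56.0): cold=0.69, low=0.96, moderate=0.36; AND[min(a, b)] → w = 0.36
R4 (z=130.0): ¬idle=1−0.12=0.88, ¬cold=1−0.69=0.31; AND[min(a, b)] → w = 0.31
R5 (z=34.0): ¬high=1−0.77=0.23, cold=0.69; AND[min(a, b)] → w = 0.23
Weighted average = (0.70·11.0 + 0.04·169.0 + 0.36·56.0 + 0.31·130.0 + 0.23·34.0) / (0.70 + 0.04 + 0.36 + 0.31 + 0.23)
  = 82.7400 / 1.6400 = 50.451

50.451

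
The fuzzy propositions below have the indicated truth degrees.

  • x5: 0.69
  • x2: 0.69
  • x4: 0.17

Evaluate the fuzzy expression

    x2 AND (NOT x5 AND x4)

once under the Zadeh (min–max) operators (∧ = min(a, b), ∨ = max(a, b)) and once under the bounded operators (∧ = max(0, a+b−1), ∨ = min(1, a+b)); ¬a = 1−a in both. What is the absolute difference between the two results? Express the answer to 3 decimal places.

Under Zadeh (min–max):
  NOT x5 = 1 − 0.69 = 0.31
  NOT x5 AND x4 = min(a, b) on (0.31, 0.17) = 0.17
  x2 AND (NOT x5 AND x4) = min(a, b) on (0.69, 0.17) = 0.17
  → value = 0.1700
Under bounded:
  NOT x5 = 1 − 0.69 = 0.31
  NOT x5 AND x4 = max(0, a+b−1) on (0.31, 0.17) = 0.00
  x2 AND (NOT x5 AND x4) = max(0, a+b−1) on (0.69, 0.00) = 0.00
  → value = 0.0000
|0.1700 − 0.0000| = 0.170

0.170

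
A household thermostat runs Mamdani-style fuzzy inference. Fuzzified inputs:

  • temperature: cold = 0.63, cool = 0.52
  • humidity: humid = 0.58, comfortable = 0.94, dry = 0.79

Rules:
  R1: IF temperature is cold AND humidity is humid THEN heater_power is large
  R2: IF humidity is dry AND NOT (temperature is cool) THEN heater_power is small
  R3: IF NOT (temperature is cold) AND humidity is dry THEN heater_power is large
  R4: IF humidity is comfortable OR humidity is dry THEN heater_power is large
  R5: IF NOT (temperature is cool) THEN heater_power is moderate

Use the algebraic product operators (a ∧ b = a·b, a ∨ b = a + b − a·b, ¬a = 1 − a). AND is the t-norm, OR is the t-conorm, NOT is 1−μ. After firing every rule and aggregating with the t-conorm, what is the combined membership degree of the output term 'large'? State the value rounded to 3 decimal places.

R1: cold=0.63, humid=0.58; AND[a·b] → w = 0.3654
R2: dry=0.79, ¬cool=1−0.52=0.48; AND[a·b] → w = 0.3792
R3: ¬cold=1−0.63=0.37, dry=0.79; AND[a·b] → w = 0.2923
R4: comfortable=0.94, dry=0.79; OR[a + b − a·b] → w = 0.9874
R5: ¬cool=1−0.52=0.48 → w = 0.4800
Rules with consequent 'large': {R1, R3, R4} → strengths 0.3654, 0.2923, 0.9874
Aggregate via t-conorm [a + b − a·b]: 0.9943

0.994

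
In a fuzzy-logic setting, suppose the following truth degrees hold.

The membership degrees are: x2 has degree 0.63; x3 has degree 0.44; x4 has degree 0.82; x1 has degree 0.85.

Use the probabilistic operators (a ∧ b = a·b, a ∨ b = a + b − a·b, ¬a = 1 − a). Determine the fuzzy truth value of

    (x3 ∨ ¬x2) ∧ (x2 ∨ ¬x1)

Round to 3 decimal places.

0.444

¬x2 = 1 − 0.6300 = 0.3700
x3 ∨ ¬x2 = a + b − a·b on (0.4400, 0.3700) = 0.6472
¬x1 = 1 − 0.8500 = 0.1500
x2 ∨ ¬x1 = a + b − a·b on (0.6300, 0.1500) = 0.6855
(x3 ∨ ¬x2) ∧ (x2 ∨ ¬x1) = a·b on (0.6472, 0.6855) = 0.4437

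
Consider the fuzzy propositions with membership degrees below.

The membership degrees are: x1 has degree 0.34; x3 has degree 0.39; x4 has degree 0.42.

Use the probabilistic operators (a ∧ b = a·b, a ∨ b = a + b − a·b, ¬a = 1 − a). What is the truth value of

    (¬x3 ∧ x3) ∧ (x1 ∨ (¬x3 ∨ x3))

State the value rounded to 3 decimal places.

0.201

¬x3 = 1 − 0.3900 = 0.6100
¬x3 ∧ x3 = a·b on (0.6100, 0.3900) = 0.2379
¬x3 = 1 − 0.3900 = 0.6100
¬x3 ∨ x3 = a + b − a·b on (0.6100, 0.3900) = 0.7621
x1 ∨ (¬x3 ∨ x3) = a + b − a·b on (0.3400, 0.7621) = 0.8430
(¬x3 ∧ x3) ∧ (x1 ∨ (¬x3 ∨ x3)) = a·b on (0.2379, 0.8430) = 0.2005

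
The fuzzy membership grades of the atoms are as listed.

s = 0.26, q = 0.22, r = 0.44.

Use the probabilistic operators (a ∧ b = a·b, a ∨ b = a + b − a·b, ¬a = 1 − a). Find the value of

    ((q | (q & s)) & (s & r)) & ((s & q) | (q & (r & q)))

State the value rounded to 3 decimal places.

q & s = a·b on (0.2200, 0.2600) = 0.0572
q | (q & s) = a + b − a·b on (0.2200, 0.0572) = 0.2646
s & r = a·b on (0.2600, 0.4400) = 0.1144
(q | (q & s)) & (s & r) = a·b on (0.2646, 0.1144) = 0.0303
s & q = a·b on (0.2600, 0.2200) = 0.0572
r & q = a·b on (0.4400, 0.2200) = 0.0968
q & (r & q) = a·b on (0.2200, 0.0968) = 0.0213
(s & q) | (q & (r & q)) = a + b − a·b on (0.0572, 0.0213) = 0.0773
((q | (q & s)) & (s & r)) & ((s & q) | (q & (r & q))) = a·b on (0.0303, 0.0773) = 0.0023

0.002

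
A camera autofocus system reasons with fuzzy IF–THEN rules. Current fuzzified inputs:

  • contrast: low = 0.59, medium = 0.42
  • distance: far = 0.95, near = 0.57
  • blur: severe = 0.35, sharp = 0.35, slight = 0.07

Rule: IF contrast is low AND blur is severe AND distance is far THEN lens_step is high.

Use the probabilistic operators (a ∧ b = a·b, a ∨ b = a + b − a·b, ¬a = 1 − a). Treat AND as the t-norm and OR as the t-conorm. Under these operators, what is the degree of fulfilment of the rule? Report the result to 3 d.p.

firing strength: low=0.59, severe=0.35, far=0.95; AND[a·b] → w = 0.1962

0.196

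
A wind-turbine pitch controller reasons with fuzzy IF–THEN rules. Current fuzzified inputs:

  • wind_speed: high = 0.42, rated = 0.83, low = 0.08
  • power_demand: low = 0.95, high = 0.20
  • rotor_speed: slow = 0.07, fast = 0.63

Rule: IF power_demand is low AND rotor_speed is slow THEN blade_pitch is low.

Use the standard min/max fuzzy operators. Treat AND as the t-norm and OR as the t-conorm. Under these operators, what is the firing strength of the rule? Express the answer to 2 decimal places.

firing strength: low=0.95, slow=0.07; AND[min(a, b)] → w = 0.07

0.07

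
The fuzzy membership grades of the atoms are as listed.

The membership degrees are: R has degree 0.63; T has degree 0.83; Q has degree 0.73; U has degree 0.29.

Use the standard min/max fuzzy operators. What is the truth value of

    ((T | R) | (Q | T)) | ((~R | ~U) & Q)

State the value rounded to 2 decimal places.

0.83

T | R = max(a, b) on (0.83, 0.63) = 0.83
Q | T = max(a, b) on (0.73, 0.83) = 0.83
(T | R) | (Q | T) = max(a, b) on (0.83, 0.83) = 0.83
~R = 1 − 0.63 = 0.37
~U = 1 − 0.29 = 0.71
~R | ~U = max(a, b) on (0.37, 0.71) = 0.71
(~R | ~U) & Q = min(a, b) on (0.71, 0.73) = 0.71
((T | R) | (Q | T)) | ((~R | ~U) & Q) = max(a, b) on (0.83, 0.71) = 0.83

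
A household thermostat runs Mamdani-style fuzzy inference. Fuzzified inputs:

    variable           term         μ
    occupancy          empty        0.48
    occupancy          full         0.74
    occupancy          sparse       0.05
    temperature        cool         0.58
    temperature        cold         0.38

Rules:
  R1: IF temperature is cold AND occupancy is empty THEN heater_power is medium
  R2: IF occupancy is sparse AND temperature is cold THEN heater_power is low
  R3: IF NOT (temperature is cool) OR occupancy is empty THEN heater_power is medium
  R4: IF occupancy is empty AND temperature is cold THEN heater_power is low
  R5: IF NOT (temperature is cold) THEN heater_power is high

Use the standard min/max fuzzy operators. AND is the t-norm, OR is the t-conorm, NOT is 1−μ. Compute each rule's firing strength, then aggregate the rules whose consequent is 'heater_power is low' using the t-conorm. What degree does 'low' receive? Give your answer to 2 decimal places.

R1: cold=0.38, empty=0.48; AND[min(a, b)] → w = 0.38
R2: sparse=0.05, cold=0.38; AND[min(a, b)] → w = 0.05
R3: ¬cool=1−0.58=0.42, empty=0.48; OR[max(a, b)] → w = 0.48
R4: empty=0.48, cold=0.38; AND[min(a, b)] → w = 0.38
R5: ¬cold=1−0.38=0.62 → w = 0.62
Rules with consequent 'low': {R2, R4} → strengths 0.05, 0.38
Aggregate via t-conorm [max(a, b)]: 0.38

0.38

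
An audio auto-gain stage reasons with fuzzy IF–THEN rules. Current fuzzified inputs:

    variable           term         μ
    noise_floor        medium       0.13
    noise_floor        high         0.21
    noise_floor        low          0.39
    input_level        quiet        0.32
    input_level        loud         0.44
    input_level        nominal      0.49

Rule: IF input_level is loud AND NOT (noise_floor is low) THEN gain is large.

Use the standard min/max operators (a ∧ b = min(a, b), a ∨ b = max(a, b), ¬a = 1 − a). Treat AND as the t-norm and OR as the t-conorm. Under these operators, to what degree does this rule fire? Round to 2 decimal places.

firing strength: loud=0.44, ¬low=1−0.39=0.61; AND[min(a, b)] → w = 0.44

0.44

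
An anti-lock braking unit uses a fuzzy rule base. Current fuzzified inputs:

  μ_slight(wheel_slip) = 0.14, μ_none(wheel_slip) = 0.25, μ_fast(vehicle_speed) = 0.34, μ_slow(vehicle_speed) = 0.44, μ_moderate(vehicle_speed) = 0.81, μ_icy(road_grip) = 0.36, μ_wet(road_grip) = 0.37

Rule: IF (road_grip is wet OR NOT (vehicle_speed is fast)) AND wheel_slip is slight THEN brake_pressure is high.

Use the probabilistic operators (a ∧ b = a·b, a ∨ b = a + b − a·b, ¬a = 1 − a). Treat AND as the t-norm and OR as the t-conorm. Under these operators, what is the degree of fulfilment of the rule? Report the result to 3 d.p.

firing strength: (wet=0.37 OR ¬fast=1−0.34=0.66) = 0.7858; AND[a·b] with slight=0.14 → w = 0.1100

0.110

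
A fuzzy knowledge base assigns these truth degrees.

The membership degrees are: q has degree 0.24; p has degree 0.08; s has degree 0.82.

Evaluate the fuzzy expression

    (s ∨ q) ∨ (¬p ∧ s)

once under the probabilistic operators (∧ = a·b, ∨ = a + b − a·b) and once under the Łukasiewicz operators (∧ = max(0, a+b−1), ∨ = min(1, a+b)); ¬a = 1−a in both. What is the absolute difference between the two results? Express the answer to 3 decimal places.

0.034

Under probabilistic:
  s ∨ q = a + b − a·b on (0.8200, 0.2400) = 0.8632
  ¬p = 1 − 0.0800 = 0.9200
  ¬p ∧ s = a·b on (0.9200, 0.8200) = 0.7544
  (s ∨ q) ∨ (¬p ∧ s) = a + b − a·b on (0.8632, 0.7544) = 0.9664
  → value = 0.9664
Under Łukasiewicz:
  s ∨ q = min(1, a+b) on (0.82, 0.24) = 1.00
  ¬p = 1 − 0.08 = 0.92
  ¬p ∧ s = max(0, a+b−1) on (0.92, 0.82) = 0.74
  (s ∨ q) ∨ (¬p ∧ s) = min(1, a+b) on (1.00, 0.74) = 1.00
  → value = 1.0000
|0.9664 − 1.0000| = 0.034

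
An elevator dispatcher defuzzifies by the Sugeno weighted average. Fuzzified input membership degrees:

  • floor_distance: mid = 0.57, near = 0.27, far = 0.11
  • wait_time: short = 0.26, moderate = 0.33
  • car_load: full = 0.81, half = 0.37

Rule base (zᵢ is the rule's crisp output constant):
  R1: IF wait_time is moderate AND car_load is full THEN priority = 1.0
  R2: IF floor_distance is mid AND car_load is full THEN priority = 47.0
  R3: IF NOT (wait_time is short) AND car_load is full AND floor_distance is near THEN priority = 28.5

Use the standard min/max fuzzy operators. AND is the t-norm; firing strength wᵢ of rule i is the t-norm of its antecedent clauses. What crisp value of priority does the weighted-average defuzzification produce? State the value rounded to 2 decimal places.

R1 (z=1.0): moderate=0.33, full=0.81; AND[min(a, b)] → w = 0.33
R2 (z=47.0): mid=0.57, full=0.81; AND[min(a, b)] → w = 0.57
R3 (z=28.5): ¬short=1−0.26=0.74, full=0.81, near=0.27; AND[min(a, b)] → w = 0.27
Weighted average = (0.33·1.0 + 0.57·47.0 + 0.27·28.5) / (0.33 + 0.57 + 0.27)
  = 34.8150 / 1.1700 = 29.76

29.76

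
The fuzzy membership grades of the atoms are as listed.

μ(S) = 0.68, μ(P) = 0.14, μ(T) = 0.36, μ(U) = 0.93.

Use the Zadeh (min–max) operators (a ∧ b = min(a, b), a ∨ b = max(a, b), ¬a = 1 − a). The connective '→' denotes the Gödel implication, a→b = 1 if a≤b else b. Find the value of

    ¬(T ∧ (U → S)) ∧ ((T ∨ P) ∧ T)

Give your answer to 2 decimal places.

U → S  [Gödel: 1 if a≤b else b] with a=0.93, b=0.68 → 0.68
T ∧ (U → S) = min(a, b) on (0.36, 0.68) = 0.36
¬(T ∧ (U → S)) = 1 − 0.36 = 0.64
T ∨ P = max(a, b) on (0.36, 0.14) = 0.36
(T ∨ P) ∧ T = min(a, b) on (0.36, 0.36) = 0.36
¬(T ∧ (U → S)) ∧ ((T ∨ P) ∧ T) = min(a, b) on (0.64, 0.36) = 0.36

0.36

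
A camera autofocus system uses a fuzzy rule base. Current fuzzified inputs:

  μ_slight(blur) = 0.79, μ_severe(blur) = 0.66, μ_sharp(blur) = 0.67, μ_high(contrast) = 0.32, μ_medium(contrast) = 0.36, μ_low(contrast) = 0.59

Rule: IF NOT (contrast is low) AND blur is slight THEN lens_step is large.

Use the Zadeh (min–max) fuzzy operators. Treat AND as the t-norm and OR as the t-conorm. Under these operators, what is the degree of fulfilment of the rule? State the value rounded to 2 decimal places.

firing strength: ¬low=1−0.59=0.41, slight=0.79; AND[min(a, b)] → w = 0.41

0.41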